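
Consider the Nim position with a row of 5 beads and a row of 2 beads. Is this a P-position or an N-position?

Compute the nim-sum pairwise:
5 XOR 2 = 7
The nim-sum is 7 ≠ 0, so this is an N-position: the player to move can win.

N-position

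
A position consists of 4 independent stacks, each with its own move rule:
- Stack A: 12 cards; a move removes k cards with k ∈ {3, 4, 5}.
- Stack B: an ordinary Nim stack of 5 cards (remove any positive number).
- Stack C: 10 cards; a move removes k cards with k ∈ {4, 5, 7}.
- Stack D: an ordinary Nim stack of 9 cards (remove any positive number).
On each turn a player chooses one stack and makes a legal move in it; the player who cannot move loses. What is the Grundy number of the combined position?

15

Build the Grundy sequence for stack A with g(k) = mex{g(k−s) : s ∈ {3, 4, 5}, s ≤ k}:
k:     0  1  2  3  4  5  6  7  8  9 10 11 12
g(k):  0  0  0  1  1  1  2  2  0  0  0  1  1
So g(12) = 1.
Stack B is a plain Nim stack of size 5, so its Grundy value is 5.
For stack C, compute g(0), g(1), … with moves {4, 5, 7}:
k:     0  1  2  3  4  5  6  7  8  9 10
g(k):  0  0  0  0  1  1  1  1  2  2  2
So g(10) = 2.
Stack D is a plain Nim stack of size 9, so its Grundy value is 9.
By the Sprague-Grundy theorem, the Grundy value of a sum of independent games is the XOR of the component values.
Combined value = 1 ⊕ 5 ⊕ 2 ⊕ 9 = 15.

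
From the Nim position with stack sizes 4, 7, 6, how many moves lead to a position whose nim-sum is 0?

Bitwise XOR of the heap sizes:
  100  (4)
  111  (7)
  110  (6)
  ---
  101  (5)
The overall nim-sum is X = 5. A stack of size p has a winning move iff p XOR X < p (reduce it to p XOR X).
  4: 4 XOR 5 = 1 < 4 — winning move (to 1).
  7: 7 XOR 5 = 2 < 7 — winning move (to 2).
  6: 6 XOR 5 = 3 < 6 — winning move (to 3).
That gives 3 winning moves.

3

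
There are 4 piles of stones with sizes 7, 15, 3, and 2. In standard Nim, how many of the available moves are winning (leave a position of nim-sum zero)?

1

Compute the nim-sum pairwise:
7 ⊕ 15 = 8
8 ⊕ 3 = 11
11 ⊕ 2 = 9
The overall nim-sum is X = 9. A pile of size p has a winning move iff p XOR X < p (reduce it to p XOR X).
  7: 7 XOR 9 = 14 ≥ 7 — no move.
  15: 15 XOR 9 = 6 < 15 — winning move (to 6).
  3: 3 XOR 9 = 10 ≥ 3 — no move.
  2: 2 XOR 9 = 11 ≥ 2 — no move.
That gives 1 winning move.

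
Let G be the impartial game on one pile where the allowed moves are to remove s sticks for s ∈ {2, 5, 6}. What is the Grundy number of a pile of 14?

1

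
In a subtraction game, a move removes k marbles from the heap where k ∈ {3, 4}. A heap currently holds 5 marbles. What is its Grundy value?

1

Grundy values for subtraction set {3, 4}:
k:     0  1  2  3  4  5
g(k):  0  0  0  1  1  1
So g(5) = 1.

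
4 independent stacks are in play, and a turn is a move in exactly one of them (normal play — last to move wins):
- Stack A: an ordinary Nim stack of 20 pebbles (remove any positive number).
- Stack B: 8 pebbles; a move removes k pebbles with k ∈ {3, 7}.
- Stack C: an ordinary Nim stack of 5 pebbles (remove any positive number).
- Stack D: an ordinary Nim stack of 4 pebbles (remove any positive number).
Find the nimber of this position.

23

Stack A is a plain Nim stack of size 20, so its Grundy value is 20.
Build the Grundy sequence for stack B with g(k) = mex{g(k−s) : s ∈ {3, 7}, s ≤ k}:
g(0) = mex{} = 0
g(1) = mex{} = 0
g(2) = mex{} = 0
g(3) = mex{0} = 1
g(4) = mex{0} = 1
g(5) = mex{0} = 1
g(6) = mex{1} = 0
g(7) = mex{0,1} = 2
g(8) = mex{0,1} = 2
So g(8) = 2.
Stack C is a plain Nim stack of size 5, so its Grundy value is 5.
Stack D is a plain Nim stack of size 4, so its Grundy value is 4.
By the Sprague-Grundy theorem, the Grundy value of a sum of independent games is the XOR of the component values.
Combined value = 20 ⊕ 2 ⊕ 5 ⊕ 4 = 23.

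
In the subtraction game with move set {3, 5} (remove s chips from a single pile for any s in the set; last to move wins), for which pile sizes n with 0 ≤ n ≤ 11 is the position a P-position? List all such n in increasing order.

0, 1, 2, 8, 9, 10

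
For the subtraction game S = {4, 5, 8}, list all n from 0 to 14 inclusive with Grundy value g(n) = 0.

0, 1, 2, 3, 12, 13, 14

Build the Grundy sequence with g(k) = mex{g(k−s) : s ∈ {4, 5, 8}, s ≤ k}:
g(0) = mex{} = 0
g(1) = mex{} = 0
g(2) = mex{} = 0
g(3) = mex{} = 0
g(4) = mex{0} = 1
g(5) = mex{0} = 1
g(6) = mex{0} = 1
g(7) = mex{0} = 1
g(8) = mex{0,1} = 2
g(9) = mex{0,1} = 2
g(10) = mex{0,1} = 2
g(11) = mex{0,1} = 2
g(12) = mex{1,2} = 0
g(13) = mex{1,2} = 0
g(14) = mex{1,2} = 0
The P-positions (g = 0) in 0..14 are 0, 1, 2, 3, 12, 13, 14.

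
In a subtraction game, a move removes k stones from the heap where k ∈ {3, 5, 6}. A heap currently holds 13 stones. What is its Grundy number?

Grundy values for subtraction set {3, 5, 6}:
k:     0  1  2  3  4  5  6  7  8  9 10 11 12 13
g(k):  0  0  0  1  1  1  2  2  2  0  0  0  1  1
So g(13) = 1.

1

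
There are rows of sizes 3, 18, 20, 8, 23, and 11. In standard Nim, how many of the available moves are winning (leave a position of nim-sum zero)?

Compute the nim-sum pairwise:
3 ^ 18 = 17
17 ^ 20 = 5
5 ^ 8 = 13
13 ^ 23 = 26
26 ^ 11 = 17
The overall nim-sum is X = 17. A row of size p has a winning move iff p XOR X < p (reduce it to p XOR X).
  3: 3 XOR 17 = 18 ≥ 3 — no move.
  18: 18 XOR 17 = 3 < 18 — winning move (to 3).
  20: 20 XOR 17 = 5 < 20 — winning move (to 5).
  8: 8 XOR 17 = 25 ≥ 8 — no move.
  23: 23 XOR 17 = 6 < 23 — winning move (to 6).
  11: 11 XOR 17 = 26 ≥ 11 — no move.
That gives 3 winning moves.

3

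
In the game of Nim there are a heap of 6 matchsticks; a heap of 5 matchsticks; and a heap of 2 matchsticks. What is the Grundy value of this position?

1

In binary:
  110  (6)
  101  (5)
  010  (2)
  ---
  001  (1)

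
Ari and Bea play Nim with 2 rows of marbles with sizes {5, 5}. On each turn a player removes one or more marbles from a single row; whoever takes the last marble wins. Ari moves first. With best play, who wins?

Bea wins

Bitwise XOR of the heap sizes:
  101  (5)
  101  (5)
  ---
  000  (0)
The nim-sum is 0, so this is a P-position: the player to move is in a losing position under optimal play; Ari is about to move from it and so loses — Bea wins.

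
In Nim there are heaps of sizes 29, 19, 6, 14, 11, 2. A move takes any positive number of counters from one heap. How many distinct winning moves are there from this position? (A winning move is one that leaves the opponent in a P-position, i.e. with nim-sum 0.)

Nim-sum: 29 XOR 19 XOR 6 XOR 14 XOR 11 XOR 2 = 15.
The overall nim-sum is X = 15. A heap of size p has a winning move iff p XOR X < p (reduce it to p XOR X).
  29: 29 XOR 15 = 18 < 29 — winning move (to 18).
  19: 19 XOR 15 = 28 ≥ 19 — no move.
  6: 6 XOR 15 = 9 ≥ 6 — no move.
  14: 14 XOR 15 = 1 < 14 — winning move (to 1).
  11: 11 XOR 15 = 4 < 11 — winning move (to 4).
  2: 2 XOR 15 = 13 ≥ 2 — no move.
That gives 3 winning moves.

3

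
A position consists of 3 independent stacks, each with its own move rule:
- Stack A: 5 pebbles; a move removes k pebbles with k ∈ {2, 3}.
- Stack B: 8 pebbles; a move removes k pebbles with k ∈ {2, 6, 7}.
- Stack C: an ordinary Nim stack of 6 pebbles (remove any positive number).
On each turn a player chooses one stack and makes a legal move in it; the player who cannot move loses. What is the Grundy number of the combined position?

4

For stack A, compute g(0), g(1), … with moves {2, 3}:
g(0) = mex{} = 0
g(1) = mex{} = 0
g(2) = mex{0} = 1
g(3) = mex{0} = 1
g(4) = mex{0,1} = 2
g(5) = mex{1} = 0
So g(5) = 0.
Grundy values for stack B (subtraction set {2, 6, 7}):
k:     0  1  2  3  4  5  6  7  8
g(k):  0  0  1  1  0  0  1  1  2
So g(8) = 2.
Stack C is a plain Nim stack of size 6, so its Grundy value is 6.
By the Sprague-Grundy theorem, the Grundy value of a sum of independent games is the XOR of the component values.
Combined value = 0 XOR 2 XOR 6 = 4.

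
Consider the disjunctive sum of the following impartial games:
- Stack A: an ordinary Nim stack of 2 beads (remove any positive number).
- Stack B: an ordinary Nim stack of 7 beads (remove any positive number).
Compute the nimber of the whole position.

5

Stack A is a plain Nim stack of size 2, so its Grundy value is 2.
Stack B is a plain Nim stack of size 7, so its Grundy value is 7.
The value of a disjunctive sum is the nim-sum of the parts.
Combined value = 2 XOR 7 = 5.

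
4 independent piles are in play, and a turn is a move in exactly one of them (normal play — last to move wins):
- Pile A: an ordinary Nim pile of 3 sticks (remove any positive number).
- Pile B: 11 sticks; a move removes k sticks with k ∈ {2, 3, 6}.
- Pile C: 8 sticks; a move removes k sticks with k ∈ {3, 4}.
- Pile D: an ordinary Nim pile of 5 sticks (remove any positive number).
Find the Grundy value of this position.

7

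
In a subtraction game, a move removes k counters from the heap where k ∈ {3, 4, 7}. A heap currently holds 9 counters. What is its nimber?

Build the Grundy sequence with g(k) = mex{g(k−s) : s ∈ {3, 4, 7}, s ≤ k}:
k:     0  1  2  3  4  5  6  7  8  9
g(k):  0  0  0  1  1  1  2  2  2  3
So g(9) = 3.

3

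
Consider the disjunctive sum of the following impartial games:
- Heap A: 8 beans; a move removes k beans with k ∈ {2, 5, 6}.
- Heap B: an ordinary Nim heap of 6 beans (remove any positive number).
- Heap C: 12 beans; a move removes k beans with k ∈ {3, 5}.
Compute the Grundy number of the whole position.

7

Grundy values for heap A (subtraction set {2, 5, 6}):
g(0) = mex{} = 0
g(1) = mex{} = 0
g(2) = mex{0} = 1
g(3) = mex{0} = 1
g(4) = mex{1} = 0
g(5) = mex{0,1} = 2
g(6) = mex{0} = 1
g(7) = mex{0,1,2} = 3
g(8) = mex{1} = 0
So g(8) = 0.
Heap B is a plain Nim heap of size 6, so its Grundy value is 6.
Build the Grundy sequence for heap C with g(k) = mex{g(k−s) : s ∈ {3, 5}, s ≤ k}:
k:     0  1  2  3  4  5  6  7  8  9 10 11 12
g(k):  0  0  0  1  1  1  2  2  0  0  0  1  1
So g(12) = 1.
By the Sprague-Grundy theorem, the Grundy value of a sum of independent games is the XOR of the component values.
Combined value = 0 ⊕ 6 ⊕ 1 = 7.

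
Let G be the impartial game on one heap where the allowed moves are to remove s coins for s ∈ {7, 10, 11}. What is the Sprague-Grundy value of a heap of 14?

Build the Grundy sequence with g(k) = mex{g(k−s) : s ∈ {7, 10, 11}, s ≤ k}:
g(0) = mex{} = 0
g(1) = mex{} = 0
g(2) = mex{} = 0
g(3) = mex{} = 0
g(4) = mex{} = 0
g(5) = mex{} = 0
g(6) = mex{} = 0
g(7) = mex{0} = 1
g(8) = mex{0} = 1
g(9) = mex{0} = 1
g(10) = mex{0} = 1
g(11) = mex{0} = 1
g(12) = mex{0} = 1
g(13) = mex{0} = 1
g(14) = mex{0,1} = 2
So g(14) = 2.

2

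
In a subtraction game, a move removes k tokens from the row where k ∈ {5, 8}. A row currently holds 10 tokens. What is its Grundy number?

Compute g(0), g(1), … for moves {5, 8}:
g(0) = mex{} = 0
g(1) = mex{} = 0
g(2) = mex{} = 0
g(3) = mex{} = 0
g(4) = mex{} = 0
g(5) = mex{0} = 1
g(6) = mex{0} = 1
g(7) = mex{0} = 1
g(8) = mex{0} = 1
g(9) = mex{0} = 1
g(10) = mex{0,1} = 2
So g(10) = 2.

2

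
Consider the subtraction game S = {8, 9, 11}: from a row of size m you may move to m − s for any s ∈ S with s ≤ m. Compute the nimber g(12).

1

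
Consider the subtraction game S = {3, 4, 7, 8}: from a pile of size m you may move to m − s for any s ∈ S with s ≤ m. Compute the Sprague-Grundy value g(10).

3

Build the Grundy sequence with g(k) = mex{g(k−s) : s ∈ {3, 4, 7, 8}, s ≤ k}:
k:     0  1  2  3  4  5  6  7  8  9 10
g(k):  0  0  0  1  1  1  2  2  2  3  3
So g(10) = 3.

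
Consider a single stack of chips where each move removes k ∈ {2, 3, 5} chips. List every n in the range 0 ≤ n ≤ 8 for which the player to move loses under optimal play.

0, 1, 7, 8

Grundy values for subtraction set {2, 3, 5}:
g(0) = mex{} = 0
g(1) = mex{} = 0
g(2) = mex{0} = 1
g(3) = mex{0} = 1
g(4) = mex{0,1} = 2
g(5) = mex{0,1} = 2
g(6) = mex{0,1,2} = 3
g(7) = mex{1,2} = 0
g(8) = mex{1,2,3} = 0
The P-positions (g = 0) in 0..8 are 0, 1, 7, 8.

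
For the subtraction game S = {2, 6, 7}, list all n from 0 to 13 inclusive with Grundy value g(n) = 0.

0, 1, 4, 5, 9, 13

Build the Grundy sequence with g(k) = mex{g(k−s) : s ∈ {2, 6, 7}, s ≤ k}:
g(0) = mex{} = 0
g(1) = mex{} = 0
g(2) = mex{0} = 1
g(3) = mex{0} = 1
g(4) = mex{1} = 0
g(5) = mex{1} = 0
g(6) = mex{0} = 1
g(7) = mex{0} = 1
g(8) = mex{0,1} = 2
g(9) = mex{1} = 0
g(10) = mex{0,1,2} = 3
g(11) = mex{0} = 1
g(12) = mex{0,1,3} = 2
g(13) = mex{1} = 0
The P-positions (g = 0) in 0..13 are 0, 1, 4, 5, 9, 13.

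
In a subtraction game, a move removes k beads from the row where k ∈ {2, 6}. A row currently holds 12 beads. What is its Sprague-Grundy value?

Build the Grundy sequence with g(k) = mex{g(k−s) : s ∈ {2, 6}, s ≤ k}:
k:     0  1  2  3  4  5  6  7  8  9 10 11 12
g(k):  0  0  1  1  0  0  1  1  0  0  1  1  0
So g(12) = 0.

0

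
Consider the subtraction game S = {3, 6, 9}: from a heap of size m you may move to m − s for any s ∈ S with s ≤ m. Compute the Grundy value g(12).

0

Compute g(0), g(1), … for moves {3, 6, 9}:
k:     0  1  2  3  4  5  6  7  8  9 10 11 12
g(k):  0  0  0  1  1  1  2  2  2  3  3  3  0
So g(12) = 0.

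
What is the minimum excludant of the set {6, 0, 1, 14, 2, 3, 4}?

5

The values 0, 1, 2, 3, 4 are all present; 5 is the first non-negative integer missing from the set.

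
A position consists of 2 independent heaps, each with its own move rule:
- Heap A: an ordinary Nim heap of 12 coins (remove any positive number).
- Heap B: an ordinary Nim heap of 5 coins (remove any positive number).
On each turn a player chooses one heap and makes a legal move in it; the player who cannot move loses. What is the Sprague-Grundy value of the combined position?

Heap A is a plain Nim heap of size 12, so its Grundy value is 12.
Heap B is a plain Nim heap of size 5, so its Grundy value is 5.
The value of a disjunctive sum is the nim-sum of the parts.
Combined value = 12 ⊕ 5 = 9.

9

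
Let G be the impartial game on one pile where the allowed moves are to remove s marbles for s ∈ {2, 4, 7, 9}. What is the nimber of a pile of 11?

Compute g(0), g(1), … for moves {2, 4, 7, 9}:
g(0) = mex{} = 0
g(1) = mex{} = 0
g(2) = mex{0} = 1
g(3) = mex{0} = 1
g(4) = mex{0,1} = 2
g(5) = mex{0,1} = 2
g(6) = mex{1,2} = 0
g(7) = mex{0,1,2} = 3
g(8) = mex{0,2} = 1
g(9) = mex{0,1,2,3} = 4
g(10) = mex{0,1} = 2
g(11) = mex{1,2,3,4} = 0
So g(11) = 0.

0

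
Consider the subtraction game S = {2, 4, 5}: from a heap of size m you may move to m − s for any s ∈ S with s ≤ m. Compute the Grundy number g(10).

1

Build the Grundy sequence with g(k) = mex{g(k−s) : s ∈ {2, 4, 5}, s ≤ k}:
k:     0  1  2  3  4  5  6  7  8  9 10
g(k):  0  0  1  1  2  2  3  0  0  1  1
So g(10) = 1.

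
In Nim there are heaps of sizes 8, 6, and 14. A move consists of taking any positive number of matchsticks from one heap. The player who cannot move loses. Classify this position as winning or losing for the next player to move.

Losing position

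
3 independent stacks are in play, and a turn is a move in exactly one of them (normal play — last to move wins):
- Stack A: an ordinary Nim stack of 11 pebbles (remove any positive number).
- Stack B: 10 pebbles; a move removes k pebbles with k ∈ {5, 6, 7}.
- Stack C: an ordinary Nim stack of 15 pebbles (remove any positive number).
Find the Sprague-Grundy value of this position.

Stack A is a plain Nim stack of size 11, so its Grundy value is 11.
Grundy values for stack B (subtraction set {5, 6, 7}):
k:     0  1  2  3  4  5  6  7  8  9 10
g(k):  0  0  0  0  0  1  1  1  1  1  2
So g(10) = 2.
Stack C is a plain Nim stack of size 15, so its Grundy value is 15.
By the Sprague-Grundy theorem, the Grundy value of a sum of independent games is the XOR of the component values.
Combined value = 11 ⊕ 2 ⊕ 15 = 6.

6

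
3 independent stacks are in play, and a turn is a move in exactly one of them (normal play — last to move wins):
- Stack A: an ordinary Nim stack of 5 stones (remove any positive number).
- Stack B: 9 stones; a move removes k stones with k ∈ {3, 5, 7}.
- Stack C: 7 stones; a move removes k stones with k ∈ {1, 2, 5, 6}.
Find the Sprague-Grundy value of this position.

6

Stack A is a plain Nim stack of size 5, so its Grundy value is 5.
For stack B, compute g(0), g(1), … with moves {3, 5, 7}:
g(0) = mex{} = 0
g(1) = mex{} = 0
g(2) = mex{} = 0
g(3) = mex{0} = 1
g(4) = mex{0} = 1
g(5) = mex{0} = 1
g(6) = mex{0,1} = 2
g(7) = mex{0,1} = 2
g(8) = mex{0,1} = 2
g(9) = mex{0,1,2} = 3
So g(9) = 3.
For stack C, compute g(0), g(1), … with moves {1, 2, 5, 6}:
g(0) = mex{} = 0
g(1) = mex{0} = 1
g(2) = mex{0,1} = 2
g(3) = mex{1,2} = 0
g(4) = mex{0,2} = 1
g(5) = mex{0,1} = 2
g(6) = mex{0,1,2} = 3
g(7) = mex{1,2,3} = 0
So g(7) = 0.
The value of a disjunctive sum is the nim-sum of the parts.
Combined value = 5 XOR 3 XOR 0 = 6.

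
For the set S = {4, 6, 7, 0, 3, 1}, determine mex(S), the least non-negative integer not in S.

2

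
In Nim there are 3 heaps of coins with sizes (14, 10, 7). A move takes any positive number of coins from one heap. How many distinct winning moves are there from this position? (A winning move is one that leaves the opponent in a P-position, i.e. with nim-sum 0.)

3

Compute the nim-sum pairwise:
14 XOR 10 = 4
4 XOR 7 = 3
The overall nim-sum is X = 3. A heap of size p has a winning move iff p XOR X < p (reduce it to p XOR X).
  14: 14 XOR 3 = 13 < 14 — winning move (to 13).
  10: 10 XOR 3 = 9 < 10 — winning move (to 9).
  7: 7 XOR 3 = 4 < 7 — winning move (to 4).
That gives 3 winning moves.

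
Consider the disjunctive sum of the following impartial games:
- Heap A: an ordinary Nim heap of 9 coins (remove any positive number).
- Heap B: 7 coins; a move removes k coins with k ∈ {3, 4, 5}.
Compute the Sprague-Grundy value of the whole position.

Heap A is a plain Nim heap of size 9, so its Grundy value is 9.
Build the Grundy sequence for heap B with g(k) = mex{g(k−s) : s ∈ {3, 4, 5}, s ≤ k}:
k:     0  1  2  3  4  5  6  7
g(k):  0  0  0  1  1  1  2  2
So g(7) = 2.
The value of a disjunctive sum is the nim-sum of the parts.
Combined value = 9 XOR 2 = 11.

11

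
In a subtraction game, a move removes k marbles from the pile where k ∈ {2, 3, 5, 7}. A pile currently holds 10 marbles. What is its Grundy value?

Grundy values for subtraction set {2, 3, 5, 7}:
k:     0  1  2  3  4  5  6  7  8  9 10
g(k):  0  0  1  1  2  2  3  3  4  0  0
So g(10) = 0.

0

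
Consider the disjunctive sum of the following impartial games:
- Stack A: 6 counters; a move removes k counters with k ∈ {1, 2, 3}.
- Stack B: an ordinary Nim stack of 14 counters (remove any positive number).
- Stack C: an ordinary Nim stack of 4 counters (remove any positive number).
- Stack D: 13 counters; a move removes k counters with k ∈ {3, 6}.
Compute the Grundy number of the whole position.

Grundy values for stack A (subtraction set {1, 2, 3}):
k:     0  1  2  3  4  5  6
g(k):  0  1  2  3  0  1  2
So g(6) = 2.
Stack B is a plain Nim stack of size 14, so its Grundy value is 14.
Stack C is a plain Nim stack of size 4, so its Grundy value is 4.
For stack D, compute g(0), g(1), … with moves {3, 6}:
k:     0  1  2  3  4  5  6  7  8  9 10 11 12 13
g(k):  0  0  0  1  1  1  2  2  2  0  0  0  1  1
So g(13) = 1.
By the Sprague-Grundy theorem, the Grundy value of a sum of independent games is the XOR of the component values.
Combined value = 2 ⊕ 14 ⊕ 4 ⊕ 1 = 9.

9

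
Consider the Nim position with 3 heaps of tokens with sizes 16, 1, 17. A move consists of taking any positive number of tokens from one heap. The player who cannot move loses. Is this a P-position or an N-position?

In binary:
  10000  (16)
  00001  (1)
  10001  (17)
  -----
  00000  (0)
The nim-sum is 0, so this is a P-position: the player to move is in a losing position under optimal play.

P-position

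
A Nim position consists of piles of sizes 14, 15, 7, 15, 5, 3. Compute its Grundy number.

15

Compute the nim-sum pairwise:
14 ^ 15 = 1
1 ^ 7 = 6
6 ^ 15 = 9
9 ^ 5 = 12
12 ^ 3 = 15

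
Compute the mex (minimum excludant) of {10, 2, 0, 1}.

3

The values 0, 1, 2 are all present; 3 is the first non-negative integer missing from the set.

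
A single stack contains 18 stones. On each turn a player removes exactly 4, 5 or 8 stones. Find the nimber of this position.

1

Compute g(0), g(1), … for moves {4, 5, 8}:
k:     0  1  2  3  4  5  6  7  8  9 10 11 12 13 14 15 16 17 18
g(k):  0  0  0  0  1  1  1  1  2  2  2  2  0  0  0  0  1  1  1
So g(18) = 1.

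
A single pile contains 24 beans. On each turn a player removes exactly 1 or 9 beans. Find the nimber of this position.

Grundy values for subtraction set {1, 9}:
k:     0  1  2  3  4  5  6  7  8  9 10 11 12 13 14 15 16 17 18 19 20 21 22 23 24
g(k):  0  1  0  1  0  1  0  1  0  1  0  1  0  1  0  1  0  1  0  1  0  1  0  1  0
So g(24) = 0.

0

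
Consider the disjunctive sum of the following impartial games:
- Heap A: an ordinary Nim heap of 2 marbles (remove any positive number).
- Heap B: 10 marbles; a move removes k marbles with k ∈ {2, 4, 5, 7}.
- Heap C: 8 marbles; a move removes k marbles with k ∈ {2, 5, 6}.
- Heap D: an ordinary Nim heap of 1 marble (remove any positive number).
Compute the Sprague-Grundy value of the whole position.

3

Heap A is a plain Nim heap of size 2, so its Grundy value is 2.
Grundy values for heap B (subtraction set {2, 4, 5, 7}):
k:     0  1  2  3  4  5  6  7  8  9 10
g(k):  0  0  1  1  2  2  3  3  4  0  0
So g(10) = 0.
Grundy values for heap C (subtraction set {2, 5, 6}):
k:     0  1  2  3  4  5  6  7  8
g(k):  0  0  1  1  0  2  1  3  0
So g(8) = 0.
Heap D is a plain Nim heap of size 1, so its Grundy value is 1.
By the Sprague-Grundy theorem, the Grundy value of a sum of independent games is the XOR of the component values.
Combined value = 2 ⊕ 0 ⊕ 0 ⊕ 1 = 3.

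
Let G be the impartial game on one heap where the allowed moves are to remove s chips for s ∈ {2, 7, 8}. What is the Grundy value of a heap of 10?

Build the Grundy sequence with g(k) = mex{g(k−s) : s ∈ {2, 7, 8}, s ≤ k}:
k:     0  1  2  3  4  5  6  7  8  9 10
g(k):  0  0  1  1  0  0  1  1  2  2  0
So g(10) = 0.

0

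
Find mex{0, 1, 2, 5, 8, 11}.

The values 0, 1, 2 are all present; 3 is the first non-negative integer missing from the set.

3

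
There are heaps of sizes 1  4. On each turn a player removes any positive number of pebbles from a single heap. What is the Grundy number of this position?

Nim-sum: 1 ⊕ 4 = 5.

5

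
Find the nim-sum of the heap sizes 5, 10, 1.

Compute the nim-sum pairwise:
5 ⊕ 10 = 15
15 ⊕ 1 = 14

14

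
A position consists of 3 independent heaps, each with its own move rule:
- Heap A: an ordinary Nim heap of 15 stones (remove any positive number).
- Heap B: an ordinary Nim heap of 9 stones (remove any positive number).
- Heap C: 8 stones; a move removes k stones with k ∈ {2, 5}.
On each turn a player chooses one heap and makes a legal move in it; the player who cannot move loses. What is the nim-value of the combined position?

Heap A is a plain Nim heap of size 15, so its Grundy value is 15.
Heap B is a plain Nim heap of size 9, so its Grundy value is 9.
Grundy values for heap C (subtraction set {2, 5}):
g(0) = mex{} = 0
g(1) = mex{} = 0
g(2) = mex{0} = 1
g(3) = mex{0} = 1
g(4) = mex{1} = 0
g(5) = mex{0,1} = 2
g(6) = mex{0} = 1
g(7) = mex{1,2} = 0
g(8) = mex{1} = 0
So g(8) = 0.
By the Sprague-Grundy theorem, the Grundy value of a sum of independent games is the XOR of the component values.
Combined value = 15 XOR 9 XOR 0 = 6.

6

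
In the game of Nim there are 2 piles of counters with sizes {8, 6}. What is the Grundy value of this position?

Nim-sum: 8 ^ 6 = 14.

14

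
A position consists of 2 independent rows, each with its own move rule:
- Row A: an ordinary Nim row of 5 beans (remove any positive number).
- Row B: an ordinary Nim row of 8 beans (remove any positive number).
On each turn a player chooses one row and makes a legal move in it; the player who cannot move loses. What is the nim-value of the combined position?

13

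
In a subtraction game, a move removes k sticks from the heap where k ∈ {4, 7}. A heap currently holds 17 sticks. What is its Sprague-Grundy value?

1

Build the Grundy sequence with g(k) = mex{g(k−s) : s ∈ {4, 7}, s ≤ k}:
k:     0  1  2  3  4  5  6  7  8  9 10 11 12 13 14 15 16 17
g(k):  0  0  0  0  1  1  1  1  2  2  2  0  0  0  0  1  1  1
So g(17) = 1.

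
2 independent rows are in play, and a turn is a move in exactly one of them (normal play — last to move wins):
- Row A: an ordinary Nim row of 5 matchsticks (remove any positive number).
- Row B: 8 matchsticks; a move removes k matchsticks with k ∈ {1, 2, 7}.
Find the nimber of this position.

Row A is a plain Nim row of size 5, so its Grundy value is 5.
Build the Grundy sequence for row B with g(k) = mex{g(k−s) : s ∈ {1, 2, 7}, s ≤ k}:
g(0) = mex{} = 0
g(1) = mex{0} = 1
g(2) = mex{0,1} = 2
g(3) = mex{1,2} = 0
g(4) = mex{0,2} = 1
g(5) = mex{0,1} = 2
g(6) = mex{1,2} = 0
g(7) = mex{0,2} = 1
g(8) = mex{0,1} = 2
So g(8) = 2.
The value of a disjunctive sum is the nim-sum of the parts.
Combined value = 5 ⊕ 2 = 7.

7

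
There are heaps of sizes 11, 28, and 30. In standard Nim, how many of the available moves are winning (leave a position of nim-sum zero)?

3

Compute the nim-sum pairwise:
11 ^ 28 = 23
23 ^ 30 = 9
The overall nim-sum is X = 9. A heap of size p has a winning move iff p XOR X < p (reduce it to p XOR X).
  11: 11 XOR 9 = 2 < 11 — winning move (to 2).
  28: 28 XOR 9 = 21 < 28 — winning move (to 21).
  30: 30 XOR 9 = 23 < 30 — winning move (to 23).
That gives 3 winning moves.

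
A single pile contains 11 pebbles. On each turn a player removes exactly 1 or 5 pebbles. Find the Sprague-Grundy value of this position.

1

Compute g(0), g(1), … for moves {1, 5}:
k:     0  1  2  3  4  5  6  7  8  9 10 11
g(k):  0  1  0  1  0  1  0  1  0  1  0  1
So g(11) = 1.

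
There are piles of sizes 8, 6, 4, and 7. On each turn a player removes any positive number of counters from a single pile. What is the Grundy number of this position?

Bitwise XOR of the heap sizes:
  1000  (8)
  0110  (6)
  0100  (4)
  0111  (7)
  ----
  1101  (13)

13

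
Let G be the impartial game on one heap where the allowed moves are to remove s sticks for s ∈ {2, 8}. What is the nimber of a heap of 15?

0

Build the Grundy sequence with g(k) = mex{g(k−s) : s ∈ {2, 8}, s ≤ k}:
k:     0  1  2  3  4  5  6  7  8  9 10 11 12 13 14 15
g(k):  0  0  1  1  0  0  1  1  2  2  0  0  1  1  0  0
So g(15) = 0.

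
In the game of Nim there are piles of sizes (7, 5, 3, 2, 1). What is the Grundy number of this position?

2

Compute the nim-sum pairwise:
7 ⊕ 5 = 2
2 ⊕ 3 = 1
1 ⊕ 2 = 3
3 ⊕ 1 = 2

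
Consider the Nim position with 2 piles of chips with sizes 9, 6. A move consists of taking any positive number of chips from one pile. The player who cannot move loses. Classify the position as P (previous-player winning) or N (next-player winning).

N-position

Write each in binary and XOR column by column:
  1001  (9)
  0110  (6)
  ----
  1111  (15)
The nim-sum is 15 ≠ 0, so this is an N-position: the player to move can win.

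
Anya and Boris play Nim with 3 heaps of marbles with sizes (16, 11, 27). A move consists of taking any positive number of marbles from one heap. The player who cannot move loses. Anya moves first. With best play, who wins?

Boris wins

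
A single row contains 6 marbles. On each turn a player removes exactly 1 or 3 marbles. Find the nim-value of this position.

0

Grundy values for subtraction set {1, 3}:
k:     0  1  2  3  4  5  6
g(k):  0  1  0  1  0  1  0
So g(6) = 0.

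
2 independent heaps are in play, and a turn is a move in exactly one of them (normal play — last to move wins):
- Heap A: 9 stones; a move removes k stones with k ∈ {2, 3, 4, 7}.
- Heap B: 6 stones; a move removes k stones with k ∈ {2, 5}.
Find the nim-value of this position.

5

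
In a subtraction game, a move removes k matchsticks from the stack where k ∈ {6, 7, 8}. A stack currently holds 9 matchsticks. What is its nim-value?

1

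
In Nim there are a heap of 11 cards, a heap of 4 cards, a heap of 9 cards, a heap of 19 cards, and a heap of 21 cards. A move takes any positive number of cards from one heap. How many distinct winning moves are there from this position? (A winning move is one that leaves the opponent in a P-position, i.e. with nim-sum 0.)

Write each in binary and XOR column by column:
  01011  (11)
  00100  (4)
  01001  (9)
  10011  (19)
  10101  (21)
  -----
  00000  (0)
The nim-sum is already 0, so every move leaves a nonzero nim-sum — there are no winning moves.

0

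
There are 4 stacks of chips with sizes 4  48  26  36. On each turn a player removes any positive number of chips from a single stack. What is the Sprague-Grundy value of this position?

10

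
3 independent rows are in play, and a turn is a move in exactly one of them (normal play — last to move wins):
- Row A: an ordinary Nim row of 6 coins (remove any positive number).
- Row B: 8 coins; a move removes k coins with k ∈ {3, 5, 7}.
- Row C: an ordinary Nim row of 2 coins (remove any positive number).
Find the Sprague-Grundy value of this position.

6

Row A is a plain Nim row of size 6, so its Grundy value is 6.
Build the Grundy sequence for row B with g(k) = mex{g(k−s) : s ∈ {3, 5, 7}, s ≤ k}:
g(0) = mex{} = 0
g(1) = mex{} = 0
g(2) = mex{} = 0
g(3) = mex{0} = 1
g(4) = mex{0} = 1
g(5) = mex{0} = 1
g(6) = mex{0,1} = 2
g(7) = mex{0,1} = 2
g(8) = mex{0,1} = 2
So g(8) = 2.
Row C is a plain Nim row of size 2, so its Grundy value is 2.
The value of a disjunctive sum is the nim-sum of the parts.
Combined value = 6 XOR 2 XOR 2 = 6.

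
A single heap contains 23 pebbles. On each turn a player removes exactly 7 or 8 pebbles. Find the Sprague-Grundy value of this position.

Compute g(0), g(1), … for moves {7, 8}:
k:     0  1  2  3  4  5  6  7  8  9 10 11 12 13 14 15 16 17 18 19 20 21 22 23
g(k):  0  0  0  0  0  0  0  1  1  1  1  1  1  1  2  0  0  0  0  0  0  0  1  1
So g(23) = 1.

1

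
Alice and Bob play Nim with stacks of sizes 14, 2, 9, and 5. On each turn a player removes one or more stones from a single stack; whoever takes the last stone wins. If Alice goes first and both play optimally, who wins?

Write each in binary and XOR column by column:
  1110  (14)
  0010  (2)
  1001  (9)
  0101  (5)
  ----
  0000  (0)
The nim-sum is 0, so this is a P-position: the player to move is in a losing position under optimal play; Alice is about to move from it and so loses — Bob wins.

Bob wins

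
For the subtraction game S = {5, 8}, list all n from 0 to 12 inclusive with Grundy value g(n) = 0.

0, 1, 2, 3, 4

Compute g(0), g(1), … for moves {5, 8}:
g(0) = mex{} = 0
g(1) = mex{} = 0
g(2) = mex{} = 0
g(3) = mex{} = 0
g(4) = mex{} = 0
g(5) = mex{0} = 1
g(6) = mex{0} = 1
g(7) = mex{0} = 1
g(8) = mex{0} = 1
g(9) = mex{0} = 1
g(10) = mex{0,1} = 2
g(11) = mex{0,1} = 2
g(12) = mex{0,1} = 2
The P-positions (g = 0) in 0..12 are 0, 1, 2, 3, 4.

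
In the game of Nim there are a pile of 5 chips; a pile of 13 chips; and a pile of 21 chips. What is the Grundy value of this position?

29

Nim-sum: 5 XOR 13 XOR 21 = 29.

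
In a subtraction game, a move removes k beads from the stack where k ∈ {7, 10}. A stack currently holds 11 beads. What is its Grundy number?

1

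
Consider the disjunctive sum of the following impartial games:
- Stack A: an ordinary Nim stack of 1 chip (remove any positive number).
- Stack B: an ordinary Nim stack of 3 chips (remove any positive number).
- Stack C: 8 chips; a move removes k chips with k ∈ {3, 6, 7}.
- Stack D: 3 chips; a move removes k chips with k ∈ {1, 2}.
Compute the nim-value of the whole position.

Stack A is a plain Nim stack of size 1, so its Grundy value is 1.
Stack B is a plain Nim stack of size 3, so its Grundy value is 3.
Grundy values for stack C (subtraction set {3, 6, 7}):
g(0) = mex{} = 0
g(1) = mex{} = 0
g(2) = mex{} = 0
g(3) = mex{0} = 1
g(4) = mex{0} = 1
g(5) = mex{0} = 1
g(6) = mex{0,1} = 2
g(7) = mex{0,1} = 2
g(8) = mex{0,1} = 2
So g(8) = 2.
Grundy values for stack D (subtraction set {1, 2}):
k:     0  1  2  3
g(k):  0  1  2  0
So g(3) = 0.
By the Sprague-Grundy theorem, the Grundy value of a sum of independent games is the XOR of the component values.
Combined value = 1 ⊕ 3 ⊕ 2 ⊕ 0 = 0.

0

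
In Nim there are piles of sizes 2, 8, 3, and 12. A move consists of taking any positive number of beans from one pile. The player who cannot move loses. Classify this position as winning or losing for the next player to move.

Winning position

Nim-sum: 2 ^ 8 ^ 3 ^ 12 = 5.
The nim-sum is 5 ≠ 0, so this is an N-position: the player to move can win.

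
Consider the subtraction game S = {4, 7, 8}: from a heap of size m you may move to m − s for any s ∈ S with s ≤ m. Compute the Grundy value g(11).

Build the Grundy sequence with g(k) = mex{g(k−s) : s ∈ {4, 7, 8}, s ≤ k}:
g(0) = mex{} = 0
g(1) = mex{} = 0
g(2) = mex{} = 0
g(3) = mex{} = 0
g(4) = mex{0} = 1
g(5) = mex{0} = 1
g(6) = mex{0} = 1
g(7) = mex{0} = 1
g(8) = mex{0,1} = 2
g(9) = mex{0,1} = 2
g(10) = mex{0,1} = 2
g(11) = mex{0,1} = 2
So g(11) = 2.

2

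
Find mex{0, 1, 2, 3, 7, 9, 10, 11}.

4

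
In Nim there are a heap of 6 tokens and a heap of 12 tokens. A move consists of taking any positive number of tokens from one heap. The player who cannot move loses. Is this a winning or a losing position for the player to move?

Winning position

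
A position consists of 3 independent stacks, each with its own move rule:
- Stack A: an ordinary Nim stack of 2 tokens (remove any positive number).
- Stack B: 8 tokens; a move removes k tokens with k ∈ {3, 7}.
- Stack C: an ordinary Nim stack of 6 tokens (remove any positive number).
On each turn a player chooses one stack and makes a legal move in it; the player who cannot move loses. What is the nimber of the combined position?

6

Stack A is a plain Nim stack of size 2, so its Grundy value is 2.
For stack B, compute g(0), g(1), … with moves {3, 7}:
g(0) = mex{} = 0
g(1) = mex{} = 0
g(2) = mex{} = 0
g(3) = mex{0} = 1
g(4) = mex{0} = 1
g(5) = mex{0} = 1
g(6) = mex{1} = 0
g(7) = mex{0,1} = 2
g(8) = mex{0,1} = 2
So g(8) = 2.
Stack C is a plain Nim stack of size 6, so its Grundy value is 6.
The value of a disjunctive sum is the nim-sum of the parts.
Combined value = 2 XOR 2 XOR 6 = 6.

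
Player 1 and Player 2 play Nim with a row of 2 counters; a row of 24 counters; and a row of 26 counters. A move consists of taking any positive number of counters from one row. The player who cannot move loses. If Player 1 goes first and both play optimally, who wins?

Player 2 wins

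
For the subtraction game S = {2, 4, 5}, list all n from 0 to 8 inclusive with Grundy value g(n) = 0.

0, 1, 7, 8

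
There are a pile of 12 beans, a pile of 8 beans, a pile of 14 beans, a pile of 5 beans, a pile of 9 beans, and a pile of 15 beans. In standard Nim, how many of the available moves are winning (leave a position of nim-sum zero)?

Compute the nim-sum pairwise:
12 ⊕ 8 = 4
4 ⊕ 14 = 10
10 ⊕ 5 = 15
15 ⊕ 9 = 6
6 ⊕ 15 = 9
The overall nim-sum is X = 9. A pile of size p has a winning move iff p XOR X < p (reduce it to p XOR X).
  12: 12 XOR 9 = 5 < 12 — winning move (to 5).
  8: 8 XOR 9 = 1 < 8 — winning move (to 1).
  14: 14 XOR 9 = 7 < 14 — winning move (to 7).
  5: 5 XOR 9 = 12 ≥ 5 — no move.
  9: 9 XOR 9 = 0 < 9 — winning move (to 0).
  15: 15 XOR 9 = 6 < 15 — winning move (to 6).
That gives 5 winning moves.

5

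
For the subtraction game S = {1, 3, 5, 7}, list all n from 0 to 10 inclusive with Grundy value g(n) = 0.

0, 2, 4, 6, 8, 10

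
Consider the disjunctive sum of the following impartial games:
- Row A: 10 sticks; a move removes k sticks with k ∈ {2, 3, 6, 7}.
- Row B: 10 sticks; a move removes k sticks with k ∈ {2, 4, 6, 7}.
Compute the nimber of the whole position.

For row A, compute g(0), g(1), … with moves {2, 3, 6, 7}:
k:     0  1  2  3  4  5  6  7  8  9 10
g(k):  0  0  1  1  2  0  3  1  2  0  0
So g(10) = 0.
Build the Grundy sequence for row B with g(k) = mex{g(k−s) : s ∈ {2, 4, 6, 7}, s ≤ k}:
g(0) = mex{} = 0
g(1) = mex{} = 0
g(2) = mex{0} = 1
g(3) = mex{0} = 1
g(4) = mex{0,1} = 2
g(5) = mex{0,1} = 2
g(6) = mex{0,1,2} = 3
g(7) = mex{0,1,2} = 3
g(8) = mex{0,1,2,3} = 4
g(9) = mex{1,2,3} = 0
g(10) = mex{1,2,3,4} = 0
So g(10) = 0.
The value of a disjunctive sum is the nim-sum of the parts.
Combined value = 0 ⊕ 0 = 0.

0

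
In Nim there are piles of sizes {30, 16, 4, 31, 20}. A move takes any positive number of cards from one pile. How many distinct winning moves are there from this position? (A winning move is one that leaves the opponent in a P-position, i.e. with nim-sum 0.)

1

Nim-sum: 30 XOR 16 XOR 4 XOR 31 XOR 20 = 1.
The overall nim-sum is X = 1. A pile of size p has a winning move iff p XOR X < p (reduce it to p XOR X).
  30: 30 XOR 1 = 31 ≥ 30 — no move.
  16: 16 XOR 1 = 17 ≥ 16 — no move.
  4: 4 XOR 1 = 5 ≥ 4 — no move.
  31: 31 XOR 1 = 30 < 31 — winning move (to 30).
  20: 20 XOR 1 = 21 ≥ 20 — no move.
That gives 1 winning move.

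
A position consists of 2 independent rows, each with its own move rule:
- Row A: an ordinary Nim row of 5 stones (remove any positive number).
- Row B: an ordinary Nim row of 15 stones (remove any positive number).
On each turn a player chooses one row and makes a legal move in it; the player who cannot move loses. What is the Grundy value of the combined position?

Row A is a plain Nim row of size 5, so its Grundy value is 5.
Row B is a plain Nim row of size 15, so its Grundy value is 15.
By the Sprague-Grundy theorem, the Grundy value of a sum of independent games is the XOR of the component values.
Combined value = 5 XOR 15 = 10.

10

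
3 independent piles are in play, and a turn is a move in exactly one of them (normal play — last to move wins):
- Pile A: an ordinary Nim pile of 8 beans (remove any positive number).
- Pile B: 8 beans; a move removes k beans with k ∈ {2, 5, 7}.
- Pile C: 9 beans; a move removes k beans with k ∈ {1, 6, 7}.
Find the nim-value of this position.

Pile A is a plain Nim pile of size 8, so its Grundy value is 8.
Grundy values for pile B (subtraction set {2, 5, 7}):
g(0) = mex{} = 0
g(1) = mex{} = 0
g(2) = mex{0} = 1
g(3) = mex{0} = 1
g(4) = mex{1} = 0
g(5) = mex{0,1} = 2
g(6) = mex{0} = 1
g(7) = mex{0,1,2} = 3
g(8) = mex{0,1} = 2
So g(8) = 2.
For pile C, compute g(0), g(1), … with moves {1, 6, 7}:
g(0) = mex{} = 0
g(1) = mex{0} = 1
g(2) = mex{1} = 0
g(3) = mex{0} = 1
g(4) = mex{1} = 0
g(5) = mex{0} = 1
g(6) = mex{0,1} = 2
g(7) = mex{0,1,2} = 3
g(8) = mex{0,1,3} = 2
g(9) = mex{0,1,2} = 3
So g(9) = 3.
The value of a disjunctive sum is the nim-sum of the parts.
Combined value = 8 ⊕ 2 ⊕ 3 = 9.

9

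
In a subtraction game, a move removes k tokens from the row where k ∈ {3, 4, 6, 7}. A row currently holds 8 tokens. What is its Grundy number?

Build the Grundy sequence with g(k) = mex{g(k−s) : s ∈ {3, 4, 6, 7}, s ≤ k}:
k:     0  1  2  3  4  5  6  7  8
g(k):  0  0  0  1  1  1  2  2  2
So g(8) = 2.

2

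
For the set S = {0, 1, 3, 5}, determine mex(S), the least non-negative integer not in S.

2

The values 0, 1 are all present; 2 is the first non-negative integer missing from the set.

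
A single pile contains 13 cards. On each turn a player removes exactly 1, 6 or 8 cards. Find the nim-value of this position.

2

Build the Grundy sequence with g(k) = mex{g(k−s) : s ∈ {1, 6, 8}, s ≤ k}:
g(0) = mex{} = 0
g(1) = mex{0} = 1
g(2) = mex{1} = 0
g(3) = mex{0} = 1
g(4) = mex{1} = 0
g(5) = mex{0} = 1
g(6) = mex{0,1} = 2
g(7) = mex{1,2} = 0
g(8) = mex{0} = 1
g(9) = mex{1} = 0
g(10) = mex{0} = 1
g(11) = mex{1} = 0
g(12) = mex{0,2} = 1
g(13) = mex{0,1} = 2
So g(13) = 2.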